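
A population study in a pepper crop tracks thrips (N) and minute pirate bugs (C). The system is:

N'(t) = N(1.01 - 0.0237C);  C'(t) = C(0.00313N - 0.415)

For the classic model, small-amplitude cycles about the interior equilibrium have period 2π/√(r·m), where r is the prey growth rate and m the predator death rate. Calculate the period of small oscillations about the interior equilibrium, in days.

Here r = 1.01 and m = 0.415, so r·m = 0.419.
ω = √0.419 = 0.647 per day, hence T = 2π/ω ≈ 9.7 days.

T ≈ 9.7 days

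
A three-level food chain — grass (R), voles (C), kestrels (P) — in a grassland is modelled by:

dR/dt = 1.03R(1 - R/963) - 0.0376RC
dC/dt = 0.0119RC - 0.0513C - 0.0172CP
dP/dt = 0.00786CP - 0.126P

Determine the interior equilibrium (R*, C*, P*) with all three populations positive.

From dP/dt = 0: 0.00786C* = 0.126, so C* = 16.
From dR/dt = 0: 1.03(1 - R*/963) = 0.0376·16, giving R* = 963·(1 - 0.585) = 399.
From dC/dt = 0: 0.0119·399 - 0.0513 = 0.0172P*, so P* = 4.7/0.0172 = 273.

R* ≈ 399, C* ≈ 16, P* ≈ 273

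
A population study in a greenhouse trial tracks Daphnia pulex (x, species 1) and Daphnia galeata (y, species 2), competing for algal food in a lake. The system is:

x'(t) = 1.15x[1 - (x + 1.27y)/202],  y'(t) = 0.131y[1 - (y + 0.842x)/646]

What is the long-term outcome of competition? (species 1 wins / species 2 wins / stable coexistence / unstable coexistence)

Compare the nullcline intercepts: K1/α12 = 202/1.27 = 159 < K2 = 646; K2/α21 = 646/0.842 = 767 > K1 = 202.
Since the inequalities point opposite ways, species 2 can invade but species 1 cannot.

species 2 excludes species 1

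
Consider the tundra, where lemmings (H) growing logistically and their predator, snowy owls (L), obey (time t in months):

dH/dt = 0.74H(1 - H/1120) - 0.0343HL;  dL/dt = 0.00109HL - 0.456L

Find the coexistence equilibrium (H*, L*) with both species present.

From dL/dt = 0 with L > 0: 0.00109H* = 0.456, so H* = 418.
Substitute into dH/dt = 0: 0.74(1 - 418/1120) = 0.0343L*.
The bracket is 0.626, giving L* = 0.464/0.0343 = 13.5.

H* ≈ 418, L* ≈ 13.5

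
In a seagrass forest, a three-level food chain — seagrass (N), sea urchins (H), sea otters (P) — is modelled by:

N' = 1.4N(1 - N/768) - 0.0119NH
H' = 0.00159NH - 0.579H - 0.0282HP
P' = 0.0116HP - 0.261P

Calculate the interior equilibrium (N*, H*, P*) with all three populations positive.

From dP/dt = 0: 0.0116H* = 0.261, so H* = 22.5.
From dN/dt = 0: 1.4(1 - N*/768) = 0.0119·22.5, giving N* = 768·(1 - 0.191) = 621.
From dH/dt = 0: 0.00159·621 - 0.579 = 0.0282P*, so P* = 0.409/0.0282 = 14.5.

N* ≈ 621, H* ≈ 22.5, P* ≈ 14.5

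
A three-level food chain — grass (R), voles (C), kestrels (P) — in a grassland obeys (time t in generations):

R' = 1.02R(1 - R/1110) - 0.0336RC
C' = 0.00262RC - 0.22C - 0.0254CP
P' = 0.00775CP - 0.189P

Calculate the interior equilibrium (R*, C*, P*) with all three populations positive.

R* ≈ 218, C* ≈ 24.4, P* ≈ 13.9

From dP/dt = 0: 0.00775C* = 0.189, so C* = 24.4.
From dR/dt = 0: 1.02(1 - R*/1110) = 0.0336·24.4, giving R* = 1110·(1 - 0.803) = 218.
From dC/dt = 0: 0.00262·218 - 0.22 = 0.0254P*, so P* = 0.352/0.0254 = 13.9.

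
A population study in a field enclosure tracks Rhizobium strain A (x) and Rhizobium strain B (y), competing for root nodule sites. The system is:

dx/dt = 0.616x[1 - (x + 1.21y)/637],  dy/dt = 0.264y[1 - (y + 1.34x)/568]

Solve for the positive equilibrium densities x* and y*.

Setting both brackets to zero gives the nullclines x + 1.21y = 637 and 1.34x + y = 568.
Substituting y = 568 - 1.34x into the first: x(1 - 1.21·1.34) = 637 - 1.21·568.
So x* = -50.3/-0.621 = 80.9, and then y* = 568 - 1.34·80.9 = 460.

x* ≈ 80.9, y* ≈ 460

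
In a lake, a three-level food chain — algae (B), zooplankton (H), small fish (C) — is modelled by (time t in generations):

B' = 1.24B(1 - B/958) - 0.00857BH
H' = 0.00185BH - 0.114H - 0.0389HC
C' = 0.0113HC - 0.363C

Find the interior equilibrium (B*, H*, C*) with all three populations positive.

From dC/dt = 0: 0.0113H* = 0.363, so H* = 32.1.
From dB/dt = 0: 1.24(1 - B*/958) = 0.00857·32.1, giving B* = 958·(1 - 0.222) = 745.
From dH/dt = 0: 0.00185·745 - 0.114 = 0.0389C*, so C* = 1.26/0.0389 = 32.5.

B* ≈ 745, H* ≈ 32.1, C* ≈ 32.5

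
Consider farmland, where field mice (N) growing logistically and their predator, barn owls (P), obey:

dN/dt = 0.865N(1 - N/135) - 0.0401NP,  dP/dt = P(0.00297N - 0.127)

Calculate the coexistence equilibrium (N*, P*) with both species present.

From dP/dt = 0 with P > 0: 0.00297N* = 0.127, so N* = 42.8.
Substitute into dN/dt = 0: 0.865(1 - 42.8/135) = 0.0401P*.
The bracket is 0.683, giving P* = 0.591/0.0401 = 14.7.

N* ≈ 42.8, P* ≈ 14.7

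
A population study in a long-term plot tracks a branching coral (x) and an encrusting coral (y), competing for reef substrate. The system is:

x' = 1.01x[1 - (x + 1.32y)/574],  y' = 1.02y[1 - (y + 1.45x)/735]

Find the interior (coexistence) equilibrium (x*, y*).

Setting both brackets to zero gives the nullclines x + 1.32y = 574 and 1.45x + y = 735.
Substituting y = 735 - 1.45x into the first: x(1 - 1.32·1.45) = 574 - 1.32·735.
So x* = -396/-0.914 = 433, and then y* = 735 - 1.45·433 = 106.

x* ≈ 433, y* ≈ 106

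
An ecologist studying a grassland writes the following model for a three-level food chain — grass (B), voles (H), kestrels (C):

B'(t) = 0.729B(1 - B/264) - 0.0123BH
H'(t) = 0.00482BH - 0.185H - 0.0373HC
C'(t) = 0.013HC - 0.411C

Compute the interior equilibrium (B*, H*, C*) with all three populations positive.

From dC/dt = 0: 0.013H* = 0.411, so H* = 31.6.
From dB/dt = 0: 0.729(1 - B*/264) = 0.0123·31.6, giving B* = 264·(1 - 0.533) = 123.
From dH/dt = 0: 0.00482·123 - 0.185 = 0.0373C*, so C* = 0.409/0.0373 = 11.

B* ≈ 123, H* ≈ 31.6, C* ≈ 11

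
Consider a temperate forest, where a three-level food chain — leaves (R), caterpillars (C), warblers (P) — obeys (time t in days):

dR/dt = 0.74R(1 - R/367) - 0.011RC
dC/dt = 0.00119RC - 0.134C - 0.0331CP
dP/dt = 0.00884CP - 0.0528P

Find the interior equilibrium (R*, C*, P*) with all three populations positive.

From dP/dt = 0: 0.00884C* = 0.0528, so C* = 5.97.
From dR/dt = 0: 0.74(1 - R*/367) = 0.011·5.97, giving R* = 367·(1 - 0.0888) = 334.
From dC/dt = 0: 0.00119·334 - 0.134 = 0.0331P*, so P* = 0.264/0.0331 = 7.97.

R* ≈ 334, C* ≈ 5.97, P* ≈ 7.97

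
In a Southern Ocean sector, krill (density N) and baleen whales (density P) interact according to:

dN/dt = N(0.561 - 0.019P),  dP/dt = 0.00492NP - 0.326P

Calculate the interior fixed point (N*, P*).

N* ≈ 66.3, P* ≈ 29.5

Set dP/dt = 0 with P > 0: 0.00492N - 0.326 = 0, so N* = 0.326/0.00492 = 66.3.
Set dN/dt = 0 with N > 0: 0.561 - 0.019P = 0, so P* = 0.561/0.019 = 29.5.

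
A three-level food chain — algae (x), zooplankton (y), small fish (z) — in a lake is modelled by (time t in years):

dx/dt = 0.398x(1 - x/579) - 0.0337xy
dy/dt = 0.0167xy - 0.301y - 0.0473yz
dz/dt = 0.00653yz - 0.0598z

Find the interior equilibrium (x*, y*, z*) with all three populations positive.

From dz/dt = 0: 0.00653y* = 0.0598, so y* = 9.16.
From dx/dt = 0: 0.398(1 - x*/579) = 0.0337·9.16, giving x* = 579·(1 - 0.775) = 130.
From dy/dt = 0: 0.0167·130 - 0.301 = 0.0473z*, so z* = 1.87/0.0473 = 39.5.

x* ≈ 130, y* ≈ 9.16, z* ≈ 39.5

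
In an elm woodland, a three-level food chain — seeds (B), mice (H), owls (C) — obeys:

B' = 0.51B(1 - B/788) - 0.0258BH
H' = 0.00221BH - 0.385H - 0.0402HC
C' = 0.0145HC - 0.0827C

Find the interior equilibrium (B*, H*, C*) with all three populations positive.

From dC/dt = 0: 0.0145H* = 0.0827, so H* = 5.7.
From dB/dt = 0: 0.51(1 - B*/788) = 0.0258·5.7, giving B* = 788·(1 - 0.289) = 561.
From dH/dt = 0: 0.00221·561 - 0.385 = 0.0402C*, so C* = 0.854/0.0402 = 21.2.

B* ≈ 561, H* ≈ 5.7, C* ≈ 21.2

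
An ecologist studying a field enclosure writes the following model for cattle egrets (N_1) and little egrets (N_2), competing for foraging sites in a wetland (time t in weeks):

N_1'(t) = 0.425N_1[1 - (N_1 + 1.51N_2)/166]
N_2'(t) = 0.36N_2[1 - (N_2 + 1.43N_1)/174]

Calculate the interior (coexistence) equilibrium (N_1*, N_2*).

N_1* ≈ 83.4, N_2* ≈ 54.7

Setting both brackets to zero gives the nullclines N_1 + 1.51N_2 = 166 and 1.43N_1 + N_2 = 174.
Substituting N_2 = 174 - 1.43N_1 into the first: N_1(1 - 1.51·1.43) = 166 - 1.51·174.
So N_1* = -96.7/-1.16 = 83.4, and then N_2* = 174 - 1.43·83.4 = 54.7.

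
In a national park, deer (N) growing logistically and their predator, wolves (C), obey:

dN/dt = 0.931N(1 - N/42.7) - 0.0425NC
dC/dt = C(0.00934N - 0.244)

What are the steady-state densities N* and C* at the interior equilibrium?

N* ≈ 26.1, C* ≈ 8.5

From dC/dt = 0 with C > 0: 0.00934N* = 0.244, so N* = 26.1.
Substitute into dN/dt = 0: 0.931(1 - 26.1/42.7) = 0.0425C*.
The bracket is 0.388, giving C* = 0.361/0.0425 = 8.5.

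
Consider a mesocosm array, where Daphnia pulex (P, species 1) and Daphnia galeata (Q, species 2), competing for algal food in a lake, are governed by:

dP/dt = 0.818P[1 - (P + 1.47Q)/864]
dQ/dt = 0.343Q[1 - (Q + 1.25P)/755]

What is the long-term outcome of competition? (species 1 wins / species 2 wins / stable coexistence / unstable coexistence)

unstable coexistence (outcome depends on initial conditions)

Compare the nullcline intercepts: K1/α12 = 864/1.47 = 588 < K2 = 755; K2/α21 = 755/1.25 = 604 < K1 = 864.
Since both are reversed, neither can invade when rare; the interior point is a saddle.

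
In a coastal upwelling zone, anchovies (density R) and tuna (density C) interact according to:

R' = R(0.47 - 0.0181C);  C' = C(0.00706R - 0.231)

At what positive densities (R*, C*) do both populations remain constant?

R* ≈ 32.7, C* ≈ 26

Set dC/dt = 0 with C > 0: 0.00706R - 0.231 = 0, so R* = 0.231/0.00706 = 32.7.
Set dR/dt = 0 with R > 0: 0.47 - 0.0181C = 0, so C* = 0.47/0.0181 = 26.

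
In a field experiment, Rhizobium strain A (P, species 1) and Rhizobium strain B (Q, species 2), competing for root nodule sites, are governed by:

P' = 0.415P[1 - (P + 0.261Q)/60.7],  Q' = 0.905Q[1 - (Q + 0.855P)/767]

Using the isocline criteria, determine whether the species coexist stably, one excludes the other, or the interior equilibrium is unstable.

Compare the nullcline intercepts: K1/α12 = 60.7/0.261 = 233 < K2 = 767; K2/α21 = 767/0.855 = 897 > K1 = 60.7.
Since the inequalities point opposite ways, species 2 can invade but species 1 cannot.

species 2 excludes species 1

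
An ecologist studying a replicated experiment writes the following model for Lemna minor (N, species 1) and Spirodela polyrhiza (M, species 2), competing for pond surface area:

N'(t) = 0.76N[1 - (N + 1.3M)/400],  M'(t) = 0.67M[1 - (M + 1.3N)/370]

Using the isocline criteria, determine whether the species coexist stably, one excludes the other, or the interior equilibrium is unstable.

Compare the nullcline intercepts: K1/α12 = 400/1.3 = 308 < K2 = 370; K2/α21 = 370/1.3 = 285 < K1 = 400.
Since both are reversed, neither can invade when rare; the interior point is a saddle.

unstable coexistence (outcome depends on initial conditions)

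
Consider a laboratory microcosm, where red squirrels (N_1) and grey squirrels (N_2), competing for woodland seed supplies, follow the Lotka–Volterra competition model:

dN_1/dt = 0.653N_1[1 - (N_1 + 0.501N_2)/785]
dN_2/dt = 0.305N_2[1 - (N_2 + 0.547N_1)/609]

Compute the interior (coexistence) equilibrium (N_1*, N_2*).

Setting both brackets to zero gives the nullclines N_1 + 0.501N_2 = 785 and 0.547N_1 + N_2 = 609.
Substituting N_2 = 609 - 0.547N_1 into the first: N_1(1 - 0.501·0.547) = 785 - 0.501·609.
So N_1* = 480/0.726 = 661, and then N_2* = 609 - 0.547·661 = 247.

N_1* ≈ 661, N_2* ≈ 247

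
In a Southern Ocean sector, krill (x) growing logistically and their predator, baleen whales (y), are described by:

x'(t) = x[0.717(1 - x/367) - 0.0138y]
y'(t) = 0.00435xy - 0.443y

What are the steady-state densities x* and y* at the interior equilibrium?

From dy/dt = 0 with y > 0: 0.00435x* = 0.443, so x* = 102.
Substitute into dx/dt = 0: 0.717(1 - 102/367) = 0.0138y*.
The bracket is 0.723, giving y* = 0.518/0.0138 = 37.5.

x* ≈ 102, y* ≈ 37.5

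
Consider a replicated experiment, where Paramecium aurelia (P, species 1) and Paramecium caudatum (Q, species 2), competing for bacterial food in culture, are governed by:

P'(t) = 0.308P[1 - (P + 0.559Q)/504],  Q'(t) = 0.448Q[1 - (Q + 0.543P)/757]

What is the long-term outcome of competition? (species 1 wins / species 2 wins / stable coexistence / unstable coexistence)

stable coexistence

Compare the nullcline intercepts: K1/α12 = 504/0.559 = 902 > K2 = 757; K2/α21 = 757/0.543 = 1390 > K1 = 504.
Since both inequalities hold, each species can invade when rare, so the interior equilibrium is stable.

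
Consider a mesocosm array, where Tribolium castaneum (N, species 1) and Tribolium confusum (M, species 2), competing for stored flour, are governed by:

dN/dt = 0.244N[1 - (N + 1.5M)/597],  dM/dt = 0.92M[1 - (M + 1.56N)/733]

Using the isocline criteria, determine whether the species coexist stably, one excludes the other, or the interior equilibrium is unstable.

unstable coexistence (outcome depends on initial conditions)

Compare the nullcline intercepts: K1/α12 = 597/1.5 = 398 < K2 = 733; K2/α21 = 733/1.56 = 470 < K1 = 597.
Since both are reversed, neither can invade when rare; the interior point is a saddle.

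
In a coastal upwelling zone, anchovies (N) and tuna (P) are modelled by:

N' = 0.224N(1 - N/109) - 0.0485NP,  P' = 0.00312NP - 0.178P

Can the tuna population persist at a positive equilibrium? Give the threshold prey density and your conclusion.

The predator equation gives dP/dt > 0 only when N > 0.178/0.00312 = 57.1.
Without the predator, N → K = 109. Since 109 > 57.1, the predator can invade and persist.

Threshold N = 57.1; K > 57.1, so yes, the predator persists.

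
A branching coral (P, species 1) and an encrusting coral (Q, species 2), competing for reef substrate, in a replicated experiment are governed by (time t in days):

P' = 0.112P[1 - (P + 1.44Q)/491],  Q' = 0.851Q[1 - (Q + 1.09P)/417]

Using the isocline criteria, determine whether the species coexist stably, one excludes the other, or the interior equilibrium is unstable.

unstable coexistence (outcome depends on initial conditions)

Compare the nullcline intercepts: K1/α12 = 491/1.44 = 341 < K2 = 417; K2/α21 = 417/1.09 = 383 < K1 = 491.
Since both are reversed, neither can invade when rare; the interior point is a saddle.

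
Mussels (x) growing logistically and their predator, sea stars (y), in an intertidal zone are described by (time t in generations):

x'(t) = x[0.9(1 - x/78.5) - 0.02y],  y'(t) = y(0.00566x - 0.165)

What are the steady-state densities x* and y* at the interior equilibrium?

x* ≈ 29.2, y* ≈ 28.3

From dy/dt = 0 with y > 0: 0.00566x* = 0.165, so x* = 29.2.
Substitute into dx/dt = 0: 0.9(1 - 29.2/78.5) = 0.02y*.
The bracket is 0.629, giving y* = 0.566/0.02 = 28.3.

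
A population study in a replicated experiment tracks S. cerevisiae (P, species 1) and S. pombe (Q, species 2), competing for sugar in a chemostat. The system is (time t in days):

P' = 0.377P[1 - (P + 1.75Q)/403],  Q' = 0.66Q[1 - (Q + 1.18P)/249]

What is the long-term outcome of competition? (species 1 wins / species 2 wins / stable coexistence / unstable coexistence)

unstable coexistence (outcome depends on initial conditions)

Compare the nullcline intercepts: K1/α12 = 403/1.75 = 230 < K2 = 249; K2/α21 = 249/1.18 = 211 < K1 = 403.
Since both are reversed, neither can invade when rare; the interior point is a saddle.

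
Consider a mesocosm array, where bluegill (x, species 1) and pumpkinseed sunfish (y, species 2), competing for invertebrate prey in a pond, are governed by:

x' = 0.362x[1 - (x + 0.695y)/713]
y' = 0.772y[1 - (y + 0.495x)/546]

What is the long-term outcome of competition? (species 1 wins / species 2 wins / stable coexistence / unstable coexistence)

stable coexistence

Compare the nullcline intercepts: K1/α12 = 713/0.695 = 1030 > K2 = 546; K2/α21 = 546/0.495 = 1100 > K1 = 713.
Since both inequalities hold, each species can invade when rare, so the interior equilibrium is stable.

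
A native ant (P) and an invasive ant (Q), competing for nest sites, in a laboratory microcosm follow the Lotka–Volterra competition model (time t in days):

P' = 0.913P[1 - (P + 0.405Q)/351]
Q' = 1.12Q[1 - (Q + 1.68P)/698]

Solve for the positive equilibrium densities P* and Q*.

P* ≈ 214, Q* ≈ 339

Setting both brackets to zero gives the nullclines P + 0.405Q = 351 and 1.68P + Q = 698.
Substituting Q = 698 - 1.68P into the first: P(1 - 0.405·1.68) = 351 - 0.405·698.
So P* = 68.3/0.32 = 214, and then Q* = 698 - 1.68·214 = 339.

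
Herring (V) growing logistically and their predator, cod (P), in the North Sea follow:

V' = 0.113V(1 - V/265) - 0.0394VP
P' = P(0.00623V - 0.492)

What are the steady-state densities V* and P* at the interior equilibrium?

From dP/dt = 0 with P > 0: 0.00623V* = 0.492, so V* = 79.
Substitute into dV/dt = 0: 0.113(1 - 79/265) = 0.0394P*.
The bracket is 0.702, giving P* = 0.0793/0.0394 = 2.01.

V* ≈ 79, P* ≈ 2.01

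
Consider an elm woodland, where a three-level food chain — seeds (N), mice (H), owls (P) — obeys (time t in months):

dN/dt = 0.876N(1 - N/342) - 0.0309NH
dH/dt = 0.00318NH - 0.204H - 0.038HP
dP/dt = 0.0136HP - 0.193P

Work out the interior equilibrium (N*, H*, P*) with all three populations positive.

From dP/dt = 0: 0.0136H* = 0.193, so H* = 14.2.
From dN/dt = 0: 0.876(1 - N*/342) = 0.0309·14.2, giving N* = 342·(1 - 0.501) = 171.
From dH/dt = 0: 0.00318·171 - 0.204 = 0.038P*, so P* = 0.339/0.038 = 8.93.

N* ≈ 171, H* ≈ 14.2, P* ≈ 8.93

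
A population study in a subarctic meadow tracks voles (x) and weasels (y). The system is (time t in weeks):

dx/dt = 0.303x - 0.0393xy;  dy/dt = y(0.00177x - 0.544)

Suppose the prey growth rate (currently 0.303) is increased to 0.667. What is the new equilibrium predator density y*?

At the interior fixed point, setting dx/dt = 0 with x > 0 fixes y* = (prey growth rate)/(xy coefficient) — independent of the other coefficients.
With the change, y* = 0.667/0.0393 = 17; it rises from 7.71.

y* ≈ 17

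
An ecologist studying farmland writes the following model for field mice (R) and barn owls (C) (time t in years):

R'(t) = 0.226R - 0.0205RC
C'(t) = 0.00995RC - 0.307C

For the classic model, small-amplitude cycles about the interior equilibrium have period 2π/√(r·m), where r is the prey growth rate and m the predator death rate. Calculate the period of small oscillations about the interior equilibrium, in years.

T ≈ 23.9 years

Here r = 0.226 and m = 0.307, so r·m = 0.0694.
ω = √0.0694 = 0.263 per year, hence T = 2π/ω ≈ 23.9 years.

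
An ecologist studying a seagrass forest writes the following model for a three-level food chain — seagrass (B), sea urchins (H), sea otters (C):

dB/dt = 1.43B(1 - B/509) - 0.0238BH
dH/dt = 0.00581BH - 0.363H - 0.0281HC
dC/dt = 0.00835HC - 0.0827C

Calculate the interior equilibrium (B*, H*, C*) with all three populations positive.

B* ≈ 425, H* ≈ 9.9, C* ≈ 75

From dC/dt = 0: 0.00835H* = 0.0827, so H* = 9.9.
From dB/dt = 0: 1.43(1 - B*/509) = 0.0238·9.9, giving B* = 509·(1 - 0.165) = 425.
From dH/dt = 0: 0.00581·425 - 0.363 = 0.0281C*, so C* = 2.11/0.0281 = 75.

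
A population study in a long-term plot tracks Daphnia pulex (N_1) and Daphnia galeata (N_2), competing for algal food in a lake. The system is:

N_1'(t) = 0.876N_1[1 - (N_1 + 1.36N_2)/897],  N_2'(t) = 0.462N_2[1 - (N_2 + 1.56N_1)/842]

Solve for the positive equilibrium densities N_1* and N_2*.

N_1* ≈ 221, N_2* ≈ 497

Setting both brackets to zero gives the nullclines N_1 + 1.36N_2 = 897 and 1.56N_1 + N_2 = 842.
Substituting N_2 = 842 - 1.56N_1 into the first: N_1(1 - 1.36·1.56) = 897 - 1.36·842.
So N_1* = -248/-1.12 = 221, and then N_2* = 842 - 1.56·221 = 497.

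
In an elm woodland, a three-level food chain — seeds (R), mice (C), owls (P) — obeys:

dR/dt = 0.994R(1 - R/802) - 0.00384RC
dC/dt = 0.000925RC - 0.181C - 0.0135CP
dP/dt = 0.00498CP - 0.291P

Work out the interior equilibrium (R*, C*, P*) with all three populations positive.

From dP/dt = 0: 0.00498C* = 0.291, so C* = 58.4.
From dR/dt = 0: 0.994(1 - R*/802) = 0.00384·58.4, giving R* = 802·(1 - 0.226) = 621.
From dC/dt = 0: 0.000925·621 - 0.181 = 0.0135P*, so P* = 0.393/0.0135 = 29.1.

R* ≈ 621, C* ≈ 58.4, P* ≈ 29.1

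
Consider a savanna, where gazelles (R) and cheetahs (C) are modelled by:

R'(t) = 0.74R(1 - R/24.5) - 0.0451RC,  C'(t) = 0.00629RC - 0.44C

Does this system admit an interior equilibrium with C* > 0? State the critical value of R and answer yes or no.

The predator equation gives dC/dt > 0 only when R > 0.44/0.00629 = 70.
Without the predator, R → K = 24.5. Since 24.5 < 70, the predator cannot invade.

Threshold R = 70; K < 70, so no, the predator goes extinct.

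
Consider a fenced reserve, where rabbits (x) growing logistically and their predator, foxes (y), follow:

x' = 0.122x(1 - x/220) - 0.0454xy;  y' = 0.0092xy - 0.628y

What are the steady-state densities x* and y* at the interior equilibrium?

From dy/dt = 0 with y > 0: 0.0092x* = 0.628, so x* = 68.3.
Substitute into dx/dt = 0: 0.122(1 - 68.3/220) = 0.0454y*.
The bracket is 0.69, giving y* = 0.0841/0.0454 = 1.85.

x* ≈ 68.3, y* ≈ 1.85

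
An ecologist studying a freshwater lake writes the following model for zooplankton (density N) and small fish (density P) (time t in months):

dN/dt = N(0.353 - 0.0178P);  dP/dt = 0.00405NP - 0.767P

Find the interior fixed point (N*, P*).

N* ≈ 189, P* ≈ 19.8

Set dP/dt = 0 with P > 0: 0.00405N - 0.767 = 0, so N* = 0.767/0.00405 = 189.
Set dN/dt = 0 with N > 0: 0.353 - 0.0178P = 0, so P* = 0.353/0.0178 = 19.8.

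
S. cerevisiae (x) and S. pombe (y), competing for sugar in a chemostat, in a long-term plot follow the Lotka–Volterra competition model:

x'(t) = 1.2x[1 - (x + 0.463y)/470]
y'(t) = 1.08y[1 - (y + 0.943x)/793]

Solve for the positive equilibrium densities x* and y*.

Setting both brackets to zero gives the nullclines x + 0.463y = 470 and 0.943x + y = 793.
Substituting y = 793 - 0.943x into the first: x(1 - 0.463·0.943) = 470 - 0.463·793.
So x* = 103/0.563 = 183, and then y* = 793 - 0.943·183 = 621.

x* ≈ 183, y* ≈ 621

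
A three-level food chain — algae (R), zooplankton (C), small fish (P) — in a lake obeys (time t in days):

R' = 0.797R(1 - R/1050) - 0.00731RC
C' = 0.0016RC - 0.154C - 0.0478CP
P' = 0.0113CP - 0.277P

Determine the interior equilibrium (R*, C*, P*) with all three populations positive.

From dP/dt = 0: 0.0113C* = 0.277, so C* = 24.5.
From dR/dt = 0: 0.797(1 - R*/1050) = 0.00731·24.5, giving R* = 1050·(1 - 0.225) = 814.
From dC/dt = 0: 0.0016·814 - 0.154 = 0.0478P*, so P* = 1.15/0.0478 = 24.

R* ≈ 814, C* ≈ 24.5, P* ≈ 24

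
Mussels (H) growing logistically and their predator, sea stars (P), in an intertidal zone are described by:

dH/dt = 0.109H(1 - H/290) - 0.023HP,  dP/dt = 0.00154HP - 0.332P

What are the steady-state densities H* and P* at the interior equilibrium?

H* ≈ 216, P* ≈ 1.22

From dP/dt = 0 with P > 0: 0.00154H* = 0.332, so H* = 216.
Substitute into dH/dt = 0: 0.109(1 - 216/290) = 0.023P*.
The bracket is 0.257, giving P* = 0.028/0.023 = 1.22.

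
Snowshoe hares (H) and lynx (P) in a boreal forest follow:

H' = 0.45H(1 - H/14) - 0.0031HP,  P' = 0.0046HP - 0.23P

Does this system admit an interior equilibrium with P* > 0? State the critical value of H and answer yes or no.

The predator equation gives dP/dt > 0 only when H > 0.23/0.0046 = 50.
Without the predator, H → K = 14. Since 14 < 50, the predator cannot invade.

Threshold H = 50; K < 50, so no, the predator goes extinct.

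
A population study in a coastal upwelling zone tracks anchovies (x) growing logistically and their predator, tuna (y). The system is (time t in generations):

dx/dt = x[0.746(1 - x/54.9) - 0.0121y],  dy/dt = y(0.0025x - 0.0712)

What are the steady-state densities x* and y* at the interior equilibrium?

From dy/dt = 0 with y > 0: 0.0025x* = 0.0712, so x* = 28.5.
Substitute into dx/dt = 0: 0.746(1 - 28.5/54.9) = 0.0121y*.
The bracket is 0.481, giving y* = 0.359/0.0121 = 29.7.

x* ≈ 28.5, y* ≈ 29.7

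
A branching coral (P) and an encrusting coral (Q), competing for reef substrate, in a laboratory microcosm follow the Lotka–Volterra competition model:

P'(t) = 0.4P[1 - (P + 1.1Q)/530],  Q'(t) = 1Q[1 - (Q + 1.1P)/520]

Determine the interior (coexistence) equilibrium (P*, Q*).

P* ≈ 200, Q* ≈ 300

Setting both brackets to zero gives the nullclines P + 1.1Q = 530 and 1.1P + Q = 520.
Substituting Q = 520 - 1.1P into the first: P(1 - 1.1·1.1) = 530 - 1.1·520.
So P* = -42/-0.21 = 200, and then Q* = 520 - 1.1·200 = 300.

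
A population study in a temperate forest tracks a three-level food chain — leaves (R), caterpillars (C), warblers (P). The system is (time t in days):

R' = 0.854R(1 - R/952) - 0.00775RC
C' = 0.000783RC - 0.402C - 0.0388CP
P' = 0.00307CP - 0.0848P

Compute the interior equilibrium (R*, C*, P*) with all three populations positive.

From dP/dt = 0: 0.00307C* = 0.0848, so C* = 27.6.
From dR/dt = 0: 0.854(1 - R*/952) = 0.00775·27.6, giving R* = 952·(1 - 0.251) = 713.
From dC/dt = 0: 0.000783·713 - 0.402 = 0.0388P*, so P* = 0.157/0.0388 = 4.04.

R* ≈ 713, C* ≈ 27.6, P* ≈ 4.04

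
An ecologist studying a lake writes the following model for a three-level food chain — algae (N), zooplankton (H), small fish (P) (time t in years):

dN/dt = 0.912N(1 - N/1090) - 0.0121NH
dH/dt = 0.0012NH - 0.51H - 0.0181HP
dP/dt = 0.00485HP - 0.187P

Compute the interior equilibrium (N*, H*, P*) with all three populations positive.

From dP/dt = 0: 0.00485H* = 0.187, so H* = 38.6.
From dN/dt = 0: 0.912(1 - N*/1090) = 0.0121·38.6, giving N* = 1090·(1 - 0.512) = 532.
From dH/dt = 0: 0.0012·532 - 0.51 = 0.0181P*, so P* = 0.129/0.0181 = 7.12.

N* ≈ 532, H* ≈ 38.6, P* ≈ 7.12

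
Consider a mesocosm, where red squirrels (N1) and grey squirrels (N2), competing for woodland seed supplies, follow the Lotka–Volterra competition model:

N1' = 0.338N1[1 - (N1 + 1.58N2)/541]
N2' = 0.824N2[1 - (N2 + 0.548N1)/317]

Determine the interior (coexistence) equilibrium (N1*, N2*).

Setting both brackets to zero gives the nullclines N1 + 1.58N2 = 541 and 0.548N1 + N2 = 317.
Substituting N2 = 317 - 0.548N1 into the first: N1(1 - 1.58·0.548) = 541 - 1.58·317.
So N1* = 40.1/0.134 = 299, and then N2* = 317 - 0.548·299 = 153.

N1* ≈ 299, N2* ≈ 153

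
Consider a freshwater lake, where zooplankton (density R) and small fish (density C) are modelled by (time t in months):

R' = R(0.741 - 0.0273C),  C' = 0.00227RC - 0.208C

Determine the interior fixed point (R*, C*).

R* ≈ 91.6, C* ≈ 27.1

Set dC/dt = 0 with C > 0: 0.00227R - 0.208 = 0, so R* = 0.208/0.00227 = 91.6.
Set dR/dt = 0 with R > 0: 0.741 - 0.0273C = 0, so C* = 0.741/0.0273 = 27.1.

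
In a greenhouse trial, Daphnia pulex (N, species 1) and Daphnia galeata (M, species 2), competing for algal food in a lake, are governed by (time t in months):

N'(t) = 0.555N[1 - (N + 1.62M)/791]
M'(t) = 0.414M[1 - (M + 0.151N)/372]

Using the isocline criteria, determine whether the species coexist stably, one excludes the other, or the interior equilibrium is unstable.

stable coexistence

Compare the nullcline intercepts: K1/α12 = 791/1.62 = 488 > K2 = 372; K2/α21 = 372/0.151 = 2460 > K1 = 791.
Since both inequalities hold, each species can invade when rare, so the interior equilibrium is stable.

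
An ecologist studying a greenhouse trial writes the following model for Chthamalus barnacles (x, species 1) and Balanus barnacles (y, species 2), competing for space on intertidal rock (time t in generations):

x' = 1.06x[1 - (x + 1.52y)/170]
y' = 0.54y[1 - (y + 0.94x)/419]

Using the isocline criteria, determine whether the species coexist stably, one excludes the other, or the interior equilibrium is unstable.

Compare the nullcline intercepts: K1/α12 = 170/1.52 = 112 < K2 = 419; K2/α21 = 419/0.94 = 446 > K1 = 170.
Since the inequalities point opposite ways, species 2 can invade but species 1 cannot.

species 2 excludes species 1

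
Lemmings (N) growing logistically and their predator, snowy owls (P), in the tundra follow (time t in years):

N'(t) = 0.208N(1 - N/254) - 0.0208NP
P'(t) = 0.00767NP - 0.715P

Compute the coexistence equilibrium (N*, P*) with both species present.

From dP/dt = 0 with P > 0: 0.00767N* = 0.715, so N* = 93.2.
Substitute into dN/dt = 0: 0.208(1 - 93.2/254) = 0.0208P*.
The bracket is 0.633, giving P* = 0.132/0.0208 = 6.33.

N* ≈ 93.2, P* ≈ 6.33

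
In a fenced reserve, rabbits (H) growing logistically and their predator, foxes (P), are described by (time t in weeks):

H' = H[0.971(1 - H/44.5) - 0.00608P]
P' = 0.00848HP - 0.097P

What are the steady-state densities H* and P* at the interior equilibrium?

H* ≈ 11.4, P* ≈ 119

From dP/dt = 0 with P > 0: 0.00848H* = 0.097, so H* = 11.4.
Substitute into dH/dt = 0: 0.971(1 - 11.4/44.5) = 0.00608P*.
The bracket is 0.743, giving P* = 0.721/0.00608 = 119.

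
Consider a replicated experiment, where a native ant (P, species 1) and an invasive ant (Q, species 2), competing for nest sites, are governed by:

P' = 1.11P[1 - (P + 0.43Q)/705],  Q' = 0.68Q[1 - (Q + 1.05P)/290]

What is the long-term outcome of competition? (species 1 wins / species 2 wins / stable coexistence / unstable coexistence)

species 1 excludes species 2

Compare the nullcline intercepts: K1/α12 = 705/0.43 = 1640 > K2 = 290; K2/α21 = 290/1.05 = 276 < K1 = 705.
Since the inequalities point opposite ways, species 1 can invade but species 2 cannot.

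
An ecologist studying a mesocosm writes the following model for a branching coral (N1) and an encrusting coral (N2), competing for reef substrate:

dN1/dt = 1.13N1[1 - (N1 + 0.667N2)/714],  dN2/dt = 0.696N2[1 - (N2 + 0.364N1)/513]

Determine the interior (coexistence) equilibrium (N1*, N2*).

Setting both brackets to zero gives the nullclines N1 + 0.667N2 = 714 and 0.364N1 + N2 = 513.
Substituting N2 = 513 - 0.364N1 into the first: N1(1 - 0.667·0.364) = 714 - 0.667·513.
So N1* = 372/0.757 = 491, and then N2* = 513 - 0.364·491 = 334.

N1* ≈ 491, N2* ≈ 334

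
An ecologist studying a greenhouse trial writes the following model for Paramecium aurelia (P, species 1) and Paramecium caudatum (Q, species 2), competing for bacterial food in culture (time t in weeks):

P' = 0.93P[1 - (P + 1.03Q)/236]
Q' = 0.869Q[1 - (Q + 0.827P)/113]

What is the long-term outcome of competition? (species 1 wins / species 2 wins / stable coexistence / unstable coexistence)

Compare the nullcline intercepts: K1/α12 = 236/1.03 = 229 > K2 = 113; K2/α21 = 113/0.827 = 137 < K1 = 236.
Since the inequalities point opposite ways, species 1 can invade but species 2 cannot.

species 1 excludes species 2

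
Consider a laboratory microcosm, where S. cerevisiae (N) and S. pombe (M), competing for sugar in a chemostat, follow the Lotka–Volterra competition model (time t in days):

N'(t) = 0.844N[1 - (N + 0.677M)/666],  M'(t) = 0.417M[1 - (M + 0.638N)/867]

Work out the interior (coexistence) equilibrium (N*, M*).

N* ≈ 139, M* ≈ 778

Setting both brackets to zero gives the nullclines N + 0.677M = 666 and 0.638N + M = 867.
Substituting M = 867 - 0.638N into the first: N(1 - 0.677·0.638) = 666 - 0.677·867.
So N* = 79/0.568 = 139, and then M* = 867 - 0.638·139 = 778.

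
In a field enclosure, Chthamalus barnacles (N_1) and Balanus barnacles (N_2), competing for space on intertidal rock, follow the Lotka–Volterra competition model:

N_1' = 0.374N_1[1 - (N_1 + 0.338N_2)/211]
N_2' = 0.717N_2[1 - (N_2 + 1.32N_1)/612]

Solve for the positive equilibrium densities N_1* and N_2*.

N_1* ≈ 7.48, N_2* ≈ 602

Setting both brackets to zero gives the nullclines N_1 + 0.338N_2 = 211 and 1.32N_1 + N_2 = 612.
Substituting N_2 = 612 - 1.32N_1 into the first: N_1(1 - 0.338·1.32) = 211 - 0.338·612.
So N_1* = 4.14/0.554 = 7.48, and then N_2* = 612 - 1.32·7.48 = 602.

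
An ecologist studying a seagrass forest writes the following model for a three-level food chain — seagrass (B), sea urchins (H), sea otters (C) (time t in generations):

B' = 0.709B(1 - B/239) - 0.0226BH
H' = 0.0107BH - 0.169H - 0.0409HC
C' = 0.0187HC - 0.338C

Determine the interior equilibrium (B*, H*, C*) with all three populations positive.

From dC/dt = 0: 0.0187H* = 0.338, so H* = 18.1.
From dB/dt = 0: 0.709(1 - B*/239) = 0.0226·18.1, giving B* = 239·(1 - 0.576) = 101.
From dH/dt = 0: 0.0107·101 - 0.169 = 0.0409C*, so C* = 0.915/0.0409 = 22.4.

B* ≈ 101, H* ≈ 18.1, C* ≈ 22.4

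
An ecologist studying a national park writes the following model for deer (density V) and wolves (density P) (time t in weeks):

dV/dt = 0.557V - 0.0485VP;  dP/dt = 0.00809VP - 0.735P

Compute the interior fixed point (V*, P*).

Set dP/dt = 0 with P > 0: 0.00809V - 0.735 = 0, so V* = 0.735/0.00809 = 90.9.
Set dV/dt = 0 with V > 0: 0.557 - 0.0485P = 0, so P* = 0.557/0.0485 = 11.5.

V* ≈ 90.9, P* ≈ 11.5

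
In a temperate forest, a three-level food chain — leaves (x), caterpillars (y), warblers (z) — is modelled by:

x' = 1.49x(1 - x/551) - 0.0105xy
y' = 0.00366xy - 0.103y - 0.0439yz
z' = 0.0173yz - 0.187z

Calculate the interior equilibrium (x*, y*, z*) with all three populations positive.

From dz/dt = 0: 0.0173y* = 0.187, so y* = 10.8.
From dx/dt = 0: 1.49(1 - x*/551) = 0.0105·10.8, giving x* = 551·(1 - 0.0762) = 509.
From dy/dt = 0: 0.00366·509 - 0.103 = 0.0439z*, so z* = 1.76/0.0439 = 40.1.

x* ≈ 509, y* ≈ 10.8, z* ≈ 40.1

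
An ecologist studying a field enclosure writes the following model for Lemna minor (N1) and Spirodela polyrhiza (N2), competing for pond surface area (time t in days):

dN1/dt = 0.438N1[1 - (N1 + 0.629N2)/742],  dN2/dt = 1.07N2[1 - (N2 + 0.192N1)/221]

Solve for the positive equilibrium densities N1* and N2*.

Setting both brackets to zero gives the nullclines N1 + 0.629N2 = 742 and 0.192N1 + N2 = 221.
Substituting N2 = 221 - 0.192N1 into the first: N1(1 - 0.629·0.192) = 742 - 0.629·221.
So N1* = 603/0.879 = 686, and then N2* = 221 - 0.192·686 = 89.3.

N1* ≈ 686, N2* ≈ 89.3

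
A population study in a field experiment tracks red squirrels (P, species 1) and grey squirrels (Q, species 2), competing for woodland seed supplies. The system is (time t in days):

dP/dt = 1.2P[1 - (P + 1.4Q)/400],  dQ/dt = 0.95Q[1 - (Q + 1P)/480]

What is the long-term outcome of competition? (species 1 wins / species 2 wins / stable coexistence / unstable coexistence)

Compare the nullcline intercepts: K1/α12 = 400/1.4 = 286 < K2 = 480; K2/α21 = 480/1 = 480 > K1 = 400.
Since the inequalities point opposite ways, species 2 can invade but species 1 cannot.

species 2 excludes species 1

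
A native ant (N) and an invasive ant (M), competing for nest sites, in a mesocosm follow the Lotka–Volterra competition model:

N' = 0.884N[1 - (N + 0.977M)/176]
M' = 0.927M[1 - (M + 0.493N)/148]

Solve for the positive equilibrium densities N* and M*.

N* ≈ 60.6, M* ≈ 118

Setting both brackets to zero gives the nullclines N + 0.977M = 176 and 0.493N + M = 148.
Substituting M = 148 - 0.493N into the first: N(1 - 0.977·0.493) = 176 - 0.977·148.
So N* = 31.4/0.518 = 60.6, and then M* = 148 - 0.493·60.6 = 118.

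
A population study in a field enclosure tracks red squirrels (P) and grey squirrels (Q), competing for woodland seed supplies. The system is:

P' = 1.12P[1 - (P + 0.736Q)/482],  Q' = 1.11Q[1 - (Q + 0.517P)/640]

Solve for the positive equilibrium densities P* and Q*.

P* ≈ 17.7, Q* ≈ 631

Setting both brackets to zero gives the nullclines P + 0.736Q = 482 and 0.517P + Q = 640.
Substituting Q = 640 - 0.517P into the first: P(1 - 0.736·0.517) = 482 - 0.736·640.
So P* = 11/0.619 = 17.7, and then Q* = 640 - 0.517·17.7 = 631.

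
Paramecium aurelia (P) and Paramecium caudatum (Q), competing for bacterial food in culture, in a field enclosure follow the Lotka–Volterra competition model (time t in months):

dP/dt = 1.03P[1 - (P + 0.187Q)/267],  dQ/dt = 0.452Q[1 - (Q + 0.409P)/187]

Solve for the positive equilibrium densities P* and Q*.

P* ≈ 251, Q* ≈ 84.2

Setting both brackets to zero gives the nullclines P + 0.187Q = 267 and 0.409P + Q = 187.
Substituting Q = 187 - 0.409P into the first: P(1 - 0.187·0.409) = 267 - 0.187·187.
So P* = 232/0.924 = 251, and then Q* = 187 - 0.409·251 = 84.2.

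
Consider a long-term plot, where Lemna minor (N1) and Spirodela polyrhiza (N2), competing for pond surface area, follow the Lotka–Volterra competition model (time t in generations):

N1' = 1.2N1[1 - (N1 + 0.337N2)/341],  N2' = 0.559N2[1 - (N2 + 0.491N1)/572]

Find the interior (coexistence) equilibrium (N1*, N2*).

N1* ≈ 178, N2* ≈ 485

Setting both brackets to zero gives the nullclines N1 + 0.337N2 = 341 and 0.491N1 + N2 = 572.
Substituting N2 = 572 - 0.491N1 into the first: N1(1 - 0.337·0.491) = 341 - 0.337·572.
So N1* = 148/0.835 = 178, and then N2* = 572 - 0.491·178 = 485.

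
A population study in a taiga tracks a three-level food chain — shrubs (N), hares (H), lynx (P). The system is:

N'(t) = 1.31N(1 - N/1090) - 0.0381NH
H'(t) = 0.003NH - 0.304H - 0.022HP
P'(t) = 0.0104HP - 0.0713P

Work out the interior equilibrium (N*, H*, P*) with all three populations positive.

From dP/dt = 0: 0.0104H* = 0.0713, so H* = 6.86.
From dN/dt = 0: 1.31(1 - N*/1090) = 0.0381·6.86, giving N* = 1090·(1 - 0.199) = 873.
From dH/dt = 0: 0.003·873 - 0.304 = 0.022P*, so P* = 2.31/0.022 = 105.

N* ≈ 873, H* ≈ 6.86, P* ≈ 105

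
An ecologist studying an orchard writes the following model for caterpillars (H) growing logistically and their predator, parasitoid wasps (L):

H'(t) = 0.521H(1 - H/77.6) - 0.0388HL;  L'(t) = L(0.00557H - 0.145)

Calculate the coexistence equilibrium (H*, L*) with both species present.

From dL/dt = 0 with L > 0: 0.00557H* = 0.145, so H* = 26.
Substitute into dH/dt = 0: 0.521(1 - 26/77.6) = 0.0388L*.
The bracket is 0.665, giving L* = 0.346/0.0388 = 8.92.

H* ≈ 26, L* ≈ 8.92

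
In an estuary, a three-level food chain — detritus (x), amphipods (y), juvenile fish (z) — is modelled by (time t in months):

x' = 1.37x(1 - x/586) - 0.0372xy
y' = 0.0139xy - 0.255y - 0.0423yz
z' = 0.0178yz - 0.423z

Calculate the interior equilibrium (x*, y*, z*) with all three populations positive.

From dz/dt = 0: 0.0178y* = 0.423, so y* = 23.8.
From dx/dt = 0: 1.37(1 - x*/586) = 0.0372·23.8, giving x* = 586·(1 - 0.645) = 208.
From dy/dt = 0: 0.0139·208 - 0.255 = 0.0423z*, so z* = 2.63/0.0423 = 62.3.

x* ≈ 208, y* ≈ 23.8, z* ≈ 62.3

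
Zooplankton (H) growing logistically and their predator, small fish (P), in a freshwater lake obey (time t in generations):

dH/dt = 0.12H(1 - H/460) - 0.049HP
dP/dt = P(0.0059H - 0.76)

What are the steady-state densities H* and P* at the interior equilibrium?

H* ≈ 129, P* ≈ 1.76

From dP/dt = 0 with P > 0: 0.0059H* = 0.76, so H* = 129.
Substitute into dH/dt = 0: 0.12(1 - 129/460) = 0.049P*.
The bracket is 0.72, giving P* = 0.0864/0.049 = 1.76.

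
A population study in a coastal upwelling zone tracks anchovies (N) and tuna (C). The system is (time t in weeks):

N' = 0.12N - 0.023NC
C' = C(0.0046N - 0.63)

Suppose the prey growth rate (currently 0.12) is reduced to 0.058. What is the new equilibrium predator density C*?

At the interior fixed point, setting dN/dt = 0 with N > 0 fixes C* = (prey growth rate)/(NC coefficient) — independent of the other coefficients.
With the change, C* = 0.058/0.023 = 2.52; it falls from 5.22.

C* ≈ 2.52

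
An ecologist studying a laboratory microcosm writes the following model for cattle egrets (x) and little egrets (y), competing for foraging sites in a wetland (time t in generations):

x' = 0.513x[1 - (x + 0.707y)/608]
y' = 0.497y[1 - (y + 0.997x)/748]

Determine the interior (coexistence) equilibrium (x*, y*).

Setting both brackets to zero gives the nullclines x + 0.707y = 608 and 0.997x + y = 748.
Substituting y = 748 - 0.997x into the first: x(1 - 0.707·0.997) = 608 - 0.707·748.
So x* = 79.2/0.295 = 268, and then y* = 748 - 0.997·268 = 481.

x* ≈ 268, y* ≈ 481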